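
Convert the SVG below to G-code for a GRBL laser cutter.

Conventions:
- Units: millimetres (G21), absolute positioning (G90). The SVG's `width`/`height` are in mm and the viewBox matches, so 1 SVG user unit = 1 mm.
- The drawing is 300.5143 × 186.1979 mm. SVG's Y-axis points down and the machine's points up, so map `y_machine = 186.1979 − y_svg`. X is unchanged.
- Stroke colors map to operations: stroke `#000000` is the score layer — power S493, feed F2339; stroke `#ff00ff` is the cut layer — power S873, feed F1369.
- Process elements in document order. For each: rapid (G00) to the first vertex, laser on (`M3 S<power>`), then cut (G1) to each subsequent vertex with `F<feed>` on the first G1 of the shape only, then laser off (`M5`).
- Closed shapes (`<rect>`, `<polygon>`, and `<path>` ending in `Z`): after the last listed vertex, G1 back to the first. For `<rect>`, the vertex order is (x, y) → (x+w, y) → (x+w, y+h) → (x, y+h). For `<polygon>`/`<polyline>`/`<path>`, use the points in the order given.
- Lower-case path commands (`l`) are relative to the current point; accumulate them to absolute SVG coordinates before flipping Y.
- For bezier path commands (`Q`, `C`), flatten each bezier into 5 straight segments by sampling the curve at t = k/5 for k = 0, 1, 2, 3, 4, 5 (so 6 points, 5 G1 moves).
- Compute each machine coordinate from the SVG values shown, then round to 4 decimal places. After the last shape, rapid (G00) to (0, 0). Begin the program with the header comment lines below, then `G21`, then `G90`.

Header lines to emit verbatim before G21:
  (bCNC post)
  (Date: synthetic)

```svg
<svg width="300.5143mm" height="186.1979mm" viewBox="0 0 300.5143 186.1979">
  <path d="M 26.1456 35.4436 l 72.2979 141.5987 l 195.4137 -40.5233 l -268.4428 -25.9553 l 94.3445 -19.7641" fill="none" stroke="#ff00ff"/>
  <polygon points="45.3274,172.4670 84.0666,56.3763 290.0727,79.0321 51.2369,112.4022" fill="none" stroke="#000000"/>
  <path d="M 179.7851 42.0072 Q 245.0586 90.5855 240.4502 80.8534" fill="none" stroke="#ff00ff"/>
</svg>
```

(bCNC post)
(Date: synthetic)
G21
G90
G00 X26.1456 Y150.7543
M3 S873
G1 X98.4435 Y9.1556 F1369
G1 X293.8572 Y49.6789
G1 X25.4144 Y75.6342
G1 X119.7589 Y95.3983
M5
G00 X45.3274 Y13.7309
M3 S493
G1 X84.0666 Y129.8216 F2339
G1 X290.0727 Y107.1658
G1 X51.2369 Y73.7957
G1 X45.3274 Y13.7309
M5
G00 X179.7851 Y144.1907
M3 S873
G1 X203.0992 Y127.0918 F1369
G1 X220.8228 Y114.6577
G1 X232.9558 Y106.8885
G1 X239.4983 Y103.7841
G1 X240.4502 Y105.3445
M5
G00 X0.0000 Y0.0000

1 u = 1 mm; y_m = 186.1979 − y.

[1] `<path>` open polyline, #ff00ff→cut S873 F1369: (26.1456,150.7543) → (98.4435,9.1556) → (293.8572,49.6789) → (25.4144,75.6342) → (119.7589,95.3983)

[2] `<polygon>` closed polygon, #000000→score S493 F2339: (45.3274,13.7309) → (84.0666,129.8216) → (290.0727,107.1658) → (51.2369,73.7957) → (45.3274,13.7309) (closed)

[3] `<path>` quadratic bezier, #ff00ff→cut S873 F1369: (179.7851,144.1907) → (203.0992,127.0918) → (220.8228,114.6577) → (232.9558,106.8885) → (239.4983,103.7841) → (240.4502,105.3445)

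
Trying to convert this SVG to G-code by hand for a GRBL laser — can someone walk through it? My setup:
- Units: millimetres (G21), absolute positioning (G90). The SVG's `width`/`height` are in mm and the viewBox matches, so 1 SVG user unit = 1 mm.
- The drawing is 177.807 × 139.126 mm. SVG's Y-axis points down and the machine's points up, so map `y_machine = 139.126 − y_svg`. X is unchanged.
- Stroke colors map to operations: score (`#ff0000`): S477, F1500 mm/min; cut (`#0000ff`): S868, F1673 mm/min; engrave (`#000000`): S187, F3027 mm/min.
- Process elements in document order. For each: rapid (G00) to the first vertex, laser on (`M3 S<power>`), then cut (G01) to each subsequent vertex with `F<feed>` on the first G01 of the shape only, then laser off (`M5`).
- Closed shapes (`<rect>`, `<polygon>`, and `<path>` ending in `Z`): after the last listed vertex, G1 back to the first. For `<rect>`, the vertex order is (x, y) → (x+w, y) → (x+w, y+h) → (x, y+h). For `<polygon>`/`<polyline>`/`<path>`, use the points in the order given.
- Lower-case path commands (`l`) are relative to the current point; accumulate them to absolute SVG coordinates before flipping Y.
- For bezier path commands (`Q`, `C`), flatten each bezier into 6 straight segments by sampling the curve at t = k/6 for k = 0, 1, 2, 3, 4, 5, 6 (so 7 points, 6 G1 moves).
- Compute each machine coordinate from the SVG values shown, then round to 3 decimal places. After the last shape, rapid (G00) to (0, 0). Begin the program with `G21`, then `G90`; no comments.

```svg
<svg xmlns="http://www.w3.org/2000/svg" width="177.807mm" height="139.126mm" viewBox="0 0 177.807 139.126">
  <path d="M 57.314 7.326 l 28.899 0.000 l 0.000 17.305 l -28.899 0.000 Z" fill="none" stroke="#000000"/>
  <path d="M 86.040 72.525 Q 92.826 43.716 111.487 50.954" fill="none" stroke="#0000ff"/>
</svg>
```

Since the viewBox matches the mm dimensions, user units are millimetres directly. The only transform is the Y-flip y_m = 139.126 − y_svg.

Shape 1 is a rectangle drawn with `<path>`. Its stroke #000000 means engrave at S187, F3027. After flipping Y the toolpath is (57.314,131.800) → (86.213,131.800) → (86.213,114.495) → (57.314,114.495) → (57.314,131.800), returning to the start.

Shape 2 is a quadratic bezier drawn with `<path>`. Its stroke #0000ff means cut at S868, F1673. After flipping Y the toolpath is (86.040,66.601) → (88.632,75.203) → (91.883,81.802) → (95.795,86.398) → (100.366,88.992) → (105.597,89.583) → (111.487,88.172).

G21
G90
G00 X57.314 Y131.800
M3 S187
G01 X86.213 Y131.800 F3027
G01 X86.213 Y114.495
G01 X57.314 Y114.495
G01 X57.314 Y131.800
M5
G00 X86.040 Y66.601
M3 S868
G01 X88.632 Y75.203 F1673
G01 X91.883 Y81.802
G01 X95.795 Y86.398
G01 X100.366 Y88.992
G01 X105.597 Y89.583
G01 X111.487 Y88.172
M5
G00 X0.000 Y0.000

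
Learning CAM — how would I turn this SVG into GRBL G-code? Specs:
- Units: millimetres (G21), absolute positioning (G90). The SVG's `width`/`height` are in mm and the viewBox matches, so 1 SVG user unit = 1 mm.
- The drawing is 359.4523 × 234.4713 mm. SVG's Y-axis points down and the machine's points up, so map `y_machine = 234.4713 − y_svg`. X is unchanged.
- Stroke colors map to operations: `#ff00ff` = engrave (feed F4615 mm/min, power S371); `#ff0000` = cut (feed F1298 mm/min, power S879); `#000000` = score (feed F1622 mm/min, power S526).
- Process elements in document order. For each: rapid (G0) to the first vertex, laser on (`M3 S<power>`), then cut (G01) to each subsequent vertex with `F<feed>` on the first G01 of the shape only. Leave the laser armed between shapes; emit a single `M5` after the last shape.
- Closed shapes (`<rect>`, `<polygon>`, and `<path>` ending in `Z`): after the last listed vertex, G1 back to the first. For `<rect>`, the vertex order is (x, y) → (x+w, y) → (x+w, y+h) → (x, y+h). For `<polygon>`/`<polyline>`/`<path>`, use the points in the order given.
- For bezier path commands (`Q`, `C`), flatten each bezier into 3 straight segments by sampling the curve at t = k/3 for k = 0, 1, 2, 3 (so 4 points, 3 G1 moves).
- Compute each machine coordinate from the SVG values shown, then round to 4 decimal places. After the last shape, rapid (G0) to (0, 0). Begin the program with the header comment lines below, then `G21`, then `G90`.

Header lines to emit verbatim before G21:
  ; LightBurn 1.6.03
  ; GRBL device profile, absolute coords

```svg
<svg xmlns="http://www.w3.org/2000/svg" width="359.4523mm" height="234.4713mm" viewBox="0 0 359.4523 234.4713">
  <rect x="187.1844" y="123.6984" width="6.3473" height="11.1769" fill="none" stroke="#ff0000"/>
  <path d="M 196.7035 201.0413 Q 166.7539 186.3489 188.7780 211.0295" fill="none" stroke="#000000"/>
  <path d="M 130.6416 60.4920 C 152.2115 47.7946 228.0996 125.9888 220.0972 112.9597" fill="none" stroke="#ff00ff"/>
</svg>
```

; LightBurn 1.6.03
; GRBL device profile, absolute coords
G21
G90
G0 X187.1844 Y110.7729
M3 S879
G01 X193.5317 Y110.7729 F1298
G01 X193.5317 Y99.5960
G01 X187.1844 Y99.5960
G01 X187.1844 Y110.7729
G0 X196.7035 Y33.4300
M3 S526
G01 X182.5120 Y38.8502 F1622
G01 X179.8701 Y35.5208
G01 X188.7780 Y23.4418
G0 X130.6416 Y173.9793
M3 S371
G01 X165.1987 Y163.1245 F4615
G01 X205.2549 Y132.1453
G01 X220.0972 Y121.5116
M5
G0 X0.0000 Y0.0000

Since the viewBox matches the mm dimensions, user units are millimetres directly. The only transform is the Y-flip y_m = 234.4713 − y_svg.

Shape 1 is a rectangle drawn with `<rect>`. Its stroke #ff0000 means cut at S879, F1298. After flipping Y the toolpath is (187.1844,110.7729) → (193.5317,110.7729) → (193.5317,99.5960) → (187.1844,99.5960) → (187.1844,110.7729), returning to the start.

Shape 2 is a quadratic bezier drawn with `<path>`. Its stroke #000000 means score at S526, F1622. After flipping Y the toolpath is (196.7035,33.4300) → (182.5120,38.8502) → (179.8701,35.5208) → (188.7780,23.4418).

Shape 3 is a cubic bezier drawn with `<path>`. Its stroke #ff00ff means engrave at S371, F4615. After flipping Y the toolpath is (130.6416,173.9793) → (165.1987,163.1245) → (205.2549,132.1453) → (220.0972,121.5116).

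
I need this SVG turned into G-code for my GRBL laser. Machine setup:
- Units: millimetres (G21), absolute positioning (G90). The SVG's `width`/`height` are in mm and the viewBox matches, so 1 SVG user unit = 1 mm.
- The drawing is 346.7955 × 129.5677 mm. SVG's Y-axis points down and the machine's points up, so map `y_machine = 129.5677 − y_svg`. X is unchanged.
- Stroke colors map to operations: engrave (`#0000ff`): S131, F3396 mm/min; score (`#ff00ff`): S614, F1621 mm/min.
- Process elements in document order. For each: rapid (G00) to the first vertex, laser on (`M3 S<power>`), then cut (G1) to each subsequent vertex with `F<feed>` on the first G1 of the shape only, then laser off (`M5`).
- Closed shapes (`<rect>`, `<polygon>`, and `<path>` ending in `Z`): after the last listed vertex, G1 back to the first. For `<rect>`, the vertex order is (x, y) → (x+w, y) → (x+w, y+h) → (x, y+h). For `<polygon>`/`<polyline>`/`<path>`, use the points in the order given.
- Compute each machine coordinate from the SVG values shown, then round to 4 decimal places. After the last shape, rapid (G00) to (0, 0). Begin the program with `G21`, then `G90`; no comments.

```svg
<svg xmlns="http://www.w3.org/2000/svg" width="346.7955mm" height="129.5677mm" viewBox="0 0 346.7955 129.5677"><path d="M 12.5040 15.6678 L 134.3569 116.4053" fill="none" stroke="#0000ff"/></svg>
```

G21
G90
G00 X12.5040 Y113.8999
M3 S131
G1 X134.3569 Y13.1624 F3396
M5
G00 X0.0000 Y0.0000

1 u = 1 mm; y_m = 129.5677 − y.

[1] `<path>` line segment, #0000ff→engrave S131 F3396: (12.5040,113.8999) → (134.3569,13.1624)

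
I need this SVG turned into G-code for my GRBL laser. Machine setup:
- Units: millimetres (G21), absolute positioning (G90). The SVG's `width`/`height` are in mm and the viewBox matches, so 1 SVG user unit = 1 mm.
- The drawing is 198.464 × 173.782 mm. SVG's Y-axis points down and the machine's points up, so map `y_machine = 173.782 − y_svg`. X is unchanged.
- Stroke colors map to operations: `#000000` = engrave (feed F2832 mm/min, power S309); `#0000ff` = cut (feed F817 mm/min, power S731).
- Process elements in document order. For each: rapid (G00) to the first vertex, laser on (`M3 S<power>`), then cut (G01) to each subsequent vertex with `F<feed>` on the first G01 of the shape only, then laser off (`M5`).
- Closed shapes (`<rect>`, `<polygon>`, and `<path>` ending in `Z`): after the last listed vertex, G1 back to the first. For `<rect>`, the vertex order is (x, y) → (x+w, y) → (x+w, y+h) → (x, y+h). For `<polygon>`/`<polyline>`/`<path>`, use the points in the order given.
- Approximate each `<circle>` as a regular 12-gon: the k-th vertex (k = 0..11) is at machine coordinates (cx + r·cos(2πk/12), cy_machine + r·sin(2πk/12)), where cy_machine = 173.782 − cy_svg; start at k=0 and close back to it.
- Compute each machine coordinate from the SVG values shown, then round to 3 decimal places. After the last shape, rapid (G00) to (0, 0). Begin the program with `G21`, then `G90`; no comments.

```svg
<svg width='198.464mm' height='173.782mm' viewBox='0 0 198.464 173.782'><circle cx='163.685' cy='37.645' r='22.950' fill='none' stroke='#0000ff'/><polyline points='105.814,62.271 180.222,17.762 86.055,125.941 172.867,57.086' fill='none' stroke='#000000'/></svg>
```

G21
G90
G00 X186.635 Y136.137
M3 S731
G01 X183.560 Y147.612 F817
G01 X175.160 Y156.012
G01 X163.685 Y159.087
G01 X152.210 Y156.012
G01 X143.810 Y147.612
G01 X140.735 Y136.137
G01 X143.810 Y124.662
G01 X152.210 Y116.262
G01 X163.685 Y113.187
G01 X175.160 Y116.262
G01 X183.560 Y124.662
G01 X186.635 Y136.137
M5
G00 X105.814 Y111.511
M3 S309
G01 X180.222 Y156.020 F2832
G01 X86.055 Y47.841
G01 X172.867 Y116.696
M5
G00 X0.000 Y0.000

1 u = 1 mm; y_m = 173.782 − y.

[1] `<circle>` circle, #0000ff→cut S731 F817: (186.635,136.137) → (183.560,147.612) → (175.160,156.012) → (163.685,159.087) → (152.210,156.012) → (143.810,147.612) → (140.735,136.137) → (143.810,124.662) → (152.210,116.262) → (163.685,113.187) → (175.160,116.262) → (183.560,124.662) → (186.635,136.137) (closed)

[2] `<polyline>` open polyline, #000000→engrave S309 F2832: (105.814,111.511) → (180.222,156.020) → (86.055,47.841) → (172.867,116.696)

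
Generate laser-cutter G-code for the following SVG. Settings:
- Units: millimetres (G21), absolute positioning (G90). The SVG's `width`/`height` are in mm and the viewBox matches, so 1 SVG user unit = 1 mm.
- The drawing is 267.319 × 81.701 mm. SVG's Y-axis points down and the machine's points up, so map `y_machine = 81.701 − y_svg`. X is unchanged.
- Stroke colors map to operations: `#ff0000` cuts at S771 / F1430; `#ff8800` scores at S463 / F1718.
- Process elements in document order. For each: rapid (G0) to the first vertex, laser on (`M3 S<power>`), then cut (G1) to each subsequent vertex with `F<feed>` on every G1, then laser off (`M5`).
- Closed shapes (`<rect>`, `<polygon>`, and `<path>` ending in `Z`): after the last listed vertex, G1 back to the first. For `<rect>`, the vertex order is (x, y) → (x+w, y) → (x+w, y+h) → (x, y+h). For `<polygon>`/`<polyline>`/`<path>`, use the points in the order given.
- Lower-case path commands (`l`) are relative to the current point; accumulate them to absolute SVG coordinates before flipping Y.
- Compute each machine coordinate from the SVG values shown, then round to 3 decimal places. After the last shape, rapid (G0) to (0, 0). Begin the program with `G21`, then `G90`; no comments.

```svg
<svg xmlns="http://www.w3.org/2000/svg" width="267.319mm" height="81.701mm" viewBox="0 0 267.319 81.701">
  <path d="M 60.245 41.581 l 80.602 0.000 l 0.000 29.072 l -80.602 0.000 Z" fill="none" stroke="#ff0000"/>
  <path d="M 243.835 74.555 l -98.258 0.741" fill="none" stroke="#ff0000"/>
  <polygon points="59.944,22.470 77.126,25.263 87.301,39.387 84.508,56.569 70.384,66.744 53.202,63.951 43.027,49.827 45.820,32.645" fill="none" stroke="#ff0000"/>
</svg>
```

G21
G90
G0 X60.245 Y40.120
M3 S771
G1 X140.847 Y40.120 F1430
G1 X140.847 Y11.048 F1430
G1 X60.245 Y11.048 F1430
G1 X60.245 Y40.120 F1430
M5
G0 X243.835 Y7.146
M3 S771
G1 X145.577 Y6.405 F1430
M5
G0 X59.944 Y59.231
M3 S771
G1 X77.126 Y56.438 F1430
G1 X87.301 Y42.314 F1430
G1 X84.508 Y25.132 F1430
G1 X70.384 Y14.957 F1430
G1 X53.202 Y17.750 F1430
G1 X43.027 Y31.874 F1430
G1 X45.820 Y49.056 F1430
G1 X59.944 Y59.231 F1430
M5
G0 X0.000 Y0.000

1 u = 1 mm; y_m = 81.701 − y.

[1] `<path>` rectangle, #ff0000→cut S771 F1430: (60.245,40.120) → (140.847,40.120) → (140.847,11.048) → (60.245,11.048) → (60.245,40.120) (closed)

[2] `<path>` line segment, #ff0000→cut S771 F1430: (243.835,7.146) → (145.577,6.405)

[3] `<polygon>` regular polygon, #ff0000→cut S771 F1430: (59.944,59.231) → (77.126,56.438) → (87.301,42.314) → (84.508,25.132) → (70.384,14.957) → (53.202,17.750) → (43.027,31.874) → (45.820,49.056) → (59.944,59.231) (closed)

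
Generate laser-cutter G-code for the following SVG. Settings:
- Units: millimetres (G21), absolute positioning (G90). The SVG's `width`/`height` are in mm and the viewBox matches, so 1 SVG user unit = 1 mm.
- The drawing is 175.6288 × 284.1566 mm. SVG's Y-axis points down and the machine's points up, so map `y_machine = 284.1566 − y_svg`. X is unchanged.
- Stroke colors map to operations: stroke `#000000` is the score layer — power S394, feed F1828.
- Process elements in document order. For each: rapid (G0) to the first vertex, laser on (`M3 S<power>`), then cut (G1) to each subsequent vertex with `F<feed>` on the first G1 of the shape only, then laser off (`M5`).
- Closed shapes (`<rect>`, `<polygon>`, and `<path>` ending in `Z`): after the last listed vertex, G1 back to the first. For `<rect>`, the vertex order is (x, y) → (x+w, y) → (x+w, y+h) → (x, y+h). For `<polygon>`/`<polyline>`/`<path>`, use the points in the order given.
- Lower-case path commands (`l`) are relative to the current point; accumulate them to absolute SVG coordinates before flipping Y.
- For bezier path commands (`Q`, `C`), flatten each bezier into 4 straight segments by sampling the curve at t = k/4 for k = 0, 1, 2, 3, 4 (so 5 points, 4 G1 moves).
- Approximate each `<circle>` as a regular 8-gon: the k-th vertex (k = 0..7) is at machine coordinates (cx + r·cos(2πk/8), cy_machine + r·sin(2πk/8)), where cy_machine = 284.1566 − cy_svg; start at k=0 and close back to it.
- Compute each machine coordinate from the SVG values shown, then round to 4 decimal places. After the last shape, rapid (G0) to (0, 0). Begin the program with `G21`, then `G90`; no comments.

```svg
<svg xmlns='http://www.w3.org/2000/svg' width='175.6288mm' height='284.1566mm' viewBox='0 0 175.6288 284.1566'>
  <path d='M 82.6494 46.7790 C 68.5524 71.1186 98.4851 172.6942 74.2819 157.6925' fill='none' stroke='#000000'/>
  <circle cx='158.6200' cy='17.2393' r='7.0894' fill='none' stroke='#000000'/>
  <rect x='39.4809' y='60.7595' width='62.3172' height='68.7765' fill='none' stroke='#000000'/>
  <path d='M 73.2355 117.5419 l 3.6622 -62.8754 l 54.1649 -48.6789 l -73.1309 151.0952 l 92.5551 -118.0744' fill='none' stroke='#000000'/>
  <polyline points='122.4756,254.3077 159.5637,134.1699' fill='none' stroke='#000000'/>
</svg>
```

Since the viewBox matches the mm dimensions, user units are millimetres directly. The only transform is the Y-flip y_m = 284.1566 − y_svg.

Shape 1 is a cubic bezier drawn with `<path>`. Its stroke #000000 means score at S394, F1828. After flipping Y the toolpath is (82.6494,237.3776) → (78.7984,207.6695) → (82.2555,167.1679) → (83.8177,134.0427) → (74.2819,126.4641).

Shape 2 is a circle drawn with `<circle>`. Its stroke #000000 means score at S394, F1828. After flipping Y the toolpath is (165.7094,266.9173) → (163.6330,271.9303) → (158.6200,274.0067) → (153.6070,271.9303) → (151.5306,266.9173) → (153.6070,261.9043) → (158.6200,259.8279) → (163.6330,261.9043) → (165.7094,266.9173), returning to the start.

Shape 3 is a rectangle drawn with `<rect>`. Its stroke #000000 means score at S394, F1828. After flipping Y the toolpath is (39.4809,223.3971) → (101.7981,223.3971) → (101.7981,154.6206) → (39.4809,154.6206) → (39.4809,223.3971), returning to the start.

Shape 4 is a open polyline drawn with `<path>`. Its stroke #000000 means score at S394, F1828. After flipping Y the toolpath is (73.2355,166.6147) → (76.8977,229.4901) → (131.0626,278.1690) → (57.9317,127.0738) → (150.4868,245.1482).

Shape 5 is a line segment drawn with `<polyline>`. Its stroke #000000 means score at S394, F1828. After flipping Y the toolpath is (122.4756,29.8489) → (159.5637,149.9867).

G21
G90
G0 X82.6494 Y237.3776
M3 S394
G1 X78.7984 Y207.6695 F1828
G1 X82.2555 Y167.1679
G1 X83.8177 Y134.0427
G1 X74.2819 Y126.4641
M5
G0 X165.7094 Y266.9173
M3 S394
G1 X163.6330 Y271.9303 F1828
G1 X158.6200 Y274.0067
G1 X153.6070 Y271.9303
G1 X151.5306 Y266.9173
G1 X153.6070 Y261.9043
G1 X158.6200 Y259.8279
G1 X163.6330 Y261.9043
G1 X165.7094 Y266.9173
M5
G0 X39.4809 Y223.3971
M3 S394
G1 X101.7981 Y223.3971 F1828
G1 X101.7981 Y154.6206
G1 X39.4809 Y154.6206
G1 X39.4809 Y223.3971
M5
G0 X73.2355 Y166.6147
M3 S394
G1 X76.8977 Y229.4901 F1828
G1 X131.0626 Y278.1690
G1 X57.9317 Y127.0738
G1 X150.4868 Y245.1482
M5
G0 X122.4756 Y29.8489
M3 S394
G1 X159.5637 Y149.9867 F1828
M5
G0 X0.0000 Y0.0000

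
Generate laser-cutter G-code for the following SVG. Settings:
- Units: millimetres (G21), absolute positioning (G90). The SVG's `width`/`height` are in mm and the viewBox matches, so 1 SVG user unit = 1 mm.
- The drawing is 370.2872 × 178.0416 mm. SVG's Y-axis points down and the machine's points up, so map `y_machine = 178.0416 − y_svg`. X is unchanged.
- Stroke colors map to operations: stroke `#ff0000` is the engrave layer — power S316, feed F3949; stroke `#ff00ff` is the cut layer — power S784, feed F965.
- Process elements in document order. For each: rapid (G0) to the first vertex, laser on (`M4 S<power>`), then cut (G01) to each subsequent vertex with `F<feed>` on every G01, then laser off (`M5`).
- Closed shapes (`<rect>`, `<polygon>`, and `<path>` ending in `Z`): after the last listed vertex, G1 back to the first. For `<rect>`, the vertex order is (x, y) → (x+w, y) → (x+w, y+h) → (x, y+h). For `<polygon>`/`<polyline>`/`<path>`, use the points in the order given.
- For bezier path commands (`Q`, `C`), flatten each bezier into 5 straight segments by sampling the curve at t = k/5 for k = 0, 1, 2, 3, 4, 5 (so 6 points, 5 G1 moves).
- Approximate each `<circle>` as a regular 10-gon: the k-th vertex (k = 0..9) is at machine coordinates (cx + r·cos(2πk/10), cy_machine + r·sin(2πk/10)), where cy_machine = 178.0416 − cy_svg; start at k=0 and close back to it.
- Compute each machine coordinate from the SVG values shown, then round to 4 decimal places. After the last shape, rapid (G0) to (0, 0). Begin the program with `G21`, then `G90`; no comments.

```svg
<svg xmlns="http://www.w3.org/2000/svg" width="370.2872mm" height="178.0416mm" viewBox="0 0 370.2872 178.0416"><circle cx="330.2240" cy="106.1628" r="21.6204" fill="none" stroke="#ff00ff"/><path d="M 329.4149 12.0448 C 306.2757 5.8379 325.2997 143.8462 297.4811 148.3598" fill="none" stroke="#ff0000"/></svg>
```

G21
G90
G0 X351.8444 Y71.8788
M4 S784
G01 X347.7153 Y84.5870 F965
G01 X336.9051 Y92.4410 F965
G01 X323.5429 Y92.4410 F965
G01 X312.7327 Y84.5870 F965
G01 X308.6036 Y71.8788 F965
G01 X312.7327 Y59.1706 F965
G01 X323.5429 Y51.3166 F965
G01 X336.9051 Y51.3166 F965
G01 X347.7153 Y59.1706 F965
G01 X351.8444 Y71.8788 F965
M5
G0 X329.4149 Y165.9968
M4 S316
G01 X319.8789 Y154.6368 F3949
G01 X316.1898 Y121.9952 F3949
G01 X314.0753 Y81.4021 F3949
G01 X309.2632 Y46.1876 F3949
G01 X297.4811 Y29.6818 F3949
M5
G0 X0.0000 Y0.0000

Since the viewBox matches the mm dimensions, user units are millimetres directly. The only transform is the Y-flip y_m = 178.0416 − y_svg.

Shape 1 is a circle drawn with `<circle>`. Its stroke #ff00ff means cut at S784, F965. After flipping Y the toolpath is (351.8444,71.8788) → (347.7153,84.5870) → (336.9051,92.4410) → (323.5429,92.4410) → (312.7327,84.5870) → (308.6036,71.8788) → (312.7327,59.1706) → (323.5429,51.3166) → (336.9051,51.3166) → (347.7153,59.1706) → (351.8444,71.8788), returning to the start.

Shape 2 is a cubic bezier drawn with `<path>`. Its stroke #ff0000 means engrave at S316, F3949. After flipping Y the toolpath is (329.4149,165.9968) → (319.8789,154.6368) → (316.1898,121.9952) → (314.0753,81.4021) → (309.2632,46.1876) → (297.4811,29.6818).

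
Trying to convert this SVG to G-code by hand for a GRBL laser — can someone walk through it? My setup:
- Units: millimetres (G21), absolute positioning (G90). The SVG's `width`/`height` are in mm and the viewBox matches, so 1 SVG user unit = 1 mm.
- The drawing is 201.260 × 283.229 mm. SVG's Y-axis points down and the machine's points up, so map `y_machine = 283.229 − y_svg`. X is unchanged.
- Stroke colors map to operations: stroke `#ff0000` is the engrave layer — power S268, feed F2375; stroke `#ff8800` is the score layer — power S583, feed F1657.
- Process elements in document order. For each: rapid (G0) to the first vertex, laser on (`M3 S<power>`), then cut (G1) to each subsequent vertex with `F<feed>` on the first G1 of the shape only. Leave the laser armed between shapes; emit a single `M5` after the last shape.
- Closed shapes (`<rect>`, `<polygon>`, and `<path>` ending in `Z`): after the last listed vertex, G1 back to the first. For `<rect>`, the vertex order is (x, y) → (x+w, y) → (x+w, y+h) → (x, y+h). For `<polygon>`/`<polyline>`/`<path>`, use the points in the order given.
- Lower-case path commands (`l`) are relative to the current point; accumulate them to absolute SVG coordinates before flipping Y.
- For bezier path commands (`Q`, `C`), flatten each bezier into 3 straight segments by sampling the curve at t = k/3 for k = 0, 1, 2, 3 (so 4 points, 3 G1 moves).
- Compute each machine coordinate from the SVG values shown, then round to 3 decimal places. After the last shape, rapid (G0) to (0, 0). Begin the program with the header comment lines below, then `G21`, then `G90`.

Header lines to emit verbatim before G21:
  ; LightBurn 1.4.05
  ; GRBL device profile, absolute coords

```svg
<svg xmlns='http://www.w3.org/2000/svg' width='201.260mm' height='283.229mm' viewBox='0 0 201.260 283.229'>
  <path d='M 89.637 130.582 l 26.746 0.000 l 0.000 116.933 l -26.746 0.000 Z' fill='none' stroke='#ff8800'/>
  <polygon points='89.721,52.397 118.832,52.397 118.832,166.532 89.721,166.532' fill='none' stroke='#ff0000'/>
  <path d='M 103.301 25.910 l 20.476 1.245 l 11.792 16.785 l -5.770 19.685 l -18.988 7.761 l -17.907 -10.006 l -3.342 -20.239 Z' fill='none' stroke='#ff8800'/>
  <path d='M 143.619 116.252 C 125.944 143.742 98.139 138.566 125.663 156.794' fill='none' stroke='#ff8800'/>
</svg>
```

Since the viewBox matches the mm dimensions, user units are millimetres directly. The only transform is the Y-flip y_m = 283.229 − y_svg.

Shape 1 is a rectangle drawn with `<path>`. Its stroke #ff8800 means score at S583, F1657. After flipping Y the toolpath is (89.637,152.647) → (116.383,152.647) → (116.383,35.714) → (89.637,35.714) → (89.637,152.647), returning to the start.

Shape 2 is a rectangle drawn with `<polygon>`. Its stroke #ff0000 means engrave at S268, F2375. After flipping Y the toolpath is (89.721,230.832) → (118.832,230.832) → (118.832,116.697) → (89.721,116.697) → (89.721,230.832), returning to the start.

Shape 3 is a regular polygon drawn with `<path>`. Its stroke #ff8800 means score at S583, F1657. After flipping Y the toolpath is (103.301,257.319) → (123.777,256.074) → (135.569,239.289) → (129.799,219.604) → (110.811,211.843) → (92.904,221.849) → (89.562,242.088) → (103.301,257.319), returning to the start.

Shape 4 is a cubic bezier drawn with `<path>`. Its stroke #ff8800 means score at S583, F1657. After flipping Y the toolpath is (143.619,166.977) → (124.992,148.299) → (114.158,138.938) → (125.663,126.435).

; LightBurn 1.4.05
; GRBL device profile, absolute coords
G21
G90
G0 X89.637 Y152.647
M3 S583
G1 X116.383 Y152.647 F1657
G1 X116.383 Y35.714
G1 X89.637 Y35.714
G1 X89.637 Y152.647
G0 X89.721 Y230.832
M3 S268
G1 X118.832 Y230.832 F2375
G1 X118.832 Y116.697
G1 X89.721 Y116.697
G1 X89.721 Y230.832
G0 X103.301 Y257.319
M3 S583
G1 X123.777 Y256.074 F1657
G1 X135.569 Y239.289
G1 X129.799 Y219.604
G1 X110.811 Y211.843
G1 X92.904 Y221.849
G1 X89.562 Y242.088
G1 X103.301 Y257.319
G0 X143.619 Y166.977
M3 S583
G1 X124.992 Y148.299 F1657
G1 X114.158 Y138.938
G1 X125.663 Y126.435
M5
G0 X0.000 Y0.000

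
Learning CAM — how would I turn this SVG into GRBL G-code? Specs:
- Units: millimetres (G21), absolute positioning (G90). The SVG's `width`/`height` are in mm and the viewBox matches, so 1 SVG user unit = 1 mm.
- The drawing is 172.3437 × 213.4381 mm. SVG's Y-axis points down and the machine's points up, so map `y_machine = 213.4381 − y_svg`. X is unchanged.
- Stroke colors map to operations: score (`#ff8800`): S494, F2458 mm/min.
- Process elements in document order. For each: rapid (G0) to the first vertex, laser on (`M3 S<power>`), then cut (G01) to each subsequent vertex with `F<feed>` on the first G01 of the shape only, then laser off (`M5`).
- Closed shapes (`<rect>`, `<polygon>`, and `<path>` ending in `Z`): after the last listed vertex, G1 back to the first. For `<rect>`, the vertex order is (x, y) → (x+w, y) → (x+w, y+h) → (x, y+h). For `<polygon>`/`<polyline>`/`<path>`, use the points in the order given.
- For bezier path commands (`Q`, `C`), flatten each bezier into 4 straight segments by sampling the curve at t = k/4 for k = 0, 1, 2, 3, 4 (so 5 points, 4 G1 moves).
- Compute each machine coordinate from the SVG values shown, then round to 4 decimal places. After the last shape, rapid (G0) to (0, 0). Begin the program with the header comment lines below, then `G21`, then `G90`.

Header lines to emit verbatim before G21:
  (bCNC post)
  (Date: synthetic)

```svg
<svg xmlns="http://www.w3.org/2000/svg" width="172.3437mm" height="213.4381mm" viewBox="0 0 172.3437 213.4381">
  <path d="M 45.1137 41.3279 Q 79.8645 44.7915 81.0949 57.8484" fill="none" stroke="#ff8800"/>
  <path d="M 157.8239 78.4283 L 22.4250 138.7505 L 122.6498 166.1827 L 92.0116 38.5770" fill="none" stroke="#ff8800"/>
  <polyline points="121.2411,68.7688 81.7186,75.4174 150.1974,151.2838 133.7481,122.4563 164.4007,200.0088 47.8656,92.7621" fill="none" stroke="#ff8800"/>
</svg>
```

viewBox `0 0 172.3437 213.4381` with mm width/height → 1 unit = 1 mm. Flip: y_m = 213.4381 − y_svg.

**Shape 1** — `<path>` quadratic bezier, stroke `#ff8800` → score (S494, F2458). Control points (SVG): P0=(45.1137,41.3279), P1=(79.8645,44.7915), P2=(81.0949,57.8484); sampled at t=k/4. Machine vertices: (45.1137,172.1102) → (60.3941,169.7788) → (71.4844,166.2483) → (78.3847,161.5186) → (81.0949,155.5897). Open path.

**Shape 2** — `<path>` open polyline, stroke `#ff8800` → score (S494, F2458). Machine vertices: (157.8239,135.0098) → (22.4250,74.6876) → (122.6498,47.2554) → (92.0116,174.8611). Open path.

**Shape 3** — `<polyline>` open polyline, stroke `#ff8800` → score (S494, F2458). Machine vertices: (121.2411,144.6693) → (81.7186,138.0207) → (150.1974,62.1543) → (133.7481,90.9818) → (164.4007,13.4293) → (47.8656,120.6760). Open path.

(bCNC post)
(Date: synthetic)
G21
G90
G0 X45.1137 Y172.1102
M3 S494
G01 X60.3941 Y169.7788 F2458
G01 X71.4844 Y166.2483
G01 X78.3847 Y161.5186
G01 X81.0949 Y155.5897
M5
G0 X157.8239 Y135.0098
M3 S494
G01 X22.4250 Y74.6876 F2458
G01 X122.6498 Y47.2554
G01 X92.0116 Y174.8611
M5
G0 X121.2411 Y144.6693
M3 S494
G01 X81.7186 Y138.0207 F2458
G01 X150.1974 Y62.1543
G01 X133.7481 Y90.9818
G01 X164.4007 Y13.4293
G01 X47.8656 Y120.6760
M5
G0 X0.0000 Y0.0000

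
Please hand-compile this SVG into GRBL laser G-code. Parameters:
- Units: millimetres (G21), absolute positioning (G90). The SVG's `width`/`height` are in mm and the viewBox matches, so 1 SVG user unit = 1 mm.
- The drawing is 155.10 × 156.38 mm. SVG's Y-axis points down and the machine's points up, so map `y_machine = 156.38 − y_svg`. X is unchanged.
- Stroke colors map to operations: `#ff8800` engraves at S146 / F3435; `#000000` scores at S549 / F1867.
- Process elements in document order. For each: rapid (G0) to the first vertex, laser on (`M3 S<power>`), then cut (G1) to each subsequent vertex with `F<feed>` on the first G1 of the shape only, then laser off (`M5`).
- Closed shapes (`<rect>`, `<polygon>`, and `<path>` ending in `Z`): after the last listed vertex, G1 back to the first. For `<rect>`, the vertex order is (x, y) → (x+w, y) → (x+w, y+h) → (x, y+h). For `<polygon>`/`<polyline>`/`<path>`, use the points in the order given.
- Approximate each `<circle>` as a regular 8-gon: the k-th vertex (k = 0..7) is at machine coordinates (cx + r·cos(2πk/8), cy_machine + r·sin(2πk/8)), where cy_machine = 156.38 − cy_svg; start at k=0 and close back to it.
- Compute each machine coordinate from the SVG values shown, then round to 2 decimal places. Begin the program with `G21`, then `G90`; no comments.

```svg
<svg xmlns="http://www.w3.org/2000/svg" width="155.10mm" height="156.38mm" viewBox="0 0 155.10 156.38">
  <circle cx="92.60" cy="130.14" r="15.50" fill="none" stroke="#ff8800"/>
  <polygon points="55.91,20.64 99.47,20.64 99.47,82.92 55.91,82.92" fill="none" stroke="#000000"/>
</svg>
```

Since the viewBox matches the mm dimensions, user units are millimetres directly. The only transform is the Y-flip y_m = 156.38 − y_svg.

Shape 1 is a circle drawn with `<circle>`. Its stroke #ff8800 means engrave at S146, F3435. After flipping Y the toolpath is (108.10,26.24) → (103.56,37.20) → (92.60,41.74) → (81.64,37.20) → (77.10,26.24) → (81.64,15.28) → (92.60,10.74) → (103.56,15.28) → (108.10,26.24), returning to the start.

Shape 2 is a rectangle drawn with `<polygon>`. Its stroke #000000 means score at S549, F1867. After flipping Y the toolpath is (55.91,135.74) → (99.47,135.74) → (99.47,73.46) → (55.91,73.46) → (55.91,135.74), returning to the start.

G21
G90
G0 X108.10 Y26.24
M3 S146
G1 X103.56 Y37.20 F3435
G1 X92.60 Y41.74
G1 X81.64 Y37.20
G1 X77.10 Y26.24
G1 X81.64 Y15.28
G1 X92.60 Y10.74
G1 X103.56 Y15.28
G1 X108.10 Y26.24
M5
G0 X55.91 Y135.74
M3 S549
G1 X99.47 Y135.74 F1867
G1 X99.47 Y73.46
G1 X55.91 Y73.46
G1 X55.91 Y135.74
M5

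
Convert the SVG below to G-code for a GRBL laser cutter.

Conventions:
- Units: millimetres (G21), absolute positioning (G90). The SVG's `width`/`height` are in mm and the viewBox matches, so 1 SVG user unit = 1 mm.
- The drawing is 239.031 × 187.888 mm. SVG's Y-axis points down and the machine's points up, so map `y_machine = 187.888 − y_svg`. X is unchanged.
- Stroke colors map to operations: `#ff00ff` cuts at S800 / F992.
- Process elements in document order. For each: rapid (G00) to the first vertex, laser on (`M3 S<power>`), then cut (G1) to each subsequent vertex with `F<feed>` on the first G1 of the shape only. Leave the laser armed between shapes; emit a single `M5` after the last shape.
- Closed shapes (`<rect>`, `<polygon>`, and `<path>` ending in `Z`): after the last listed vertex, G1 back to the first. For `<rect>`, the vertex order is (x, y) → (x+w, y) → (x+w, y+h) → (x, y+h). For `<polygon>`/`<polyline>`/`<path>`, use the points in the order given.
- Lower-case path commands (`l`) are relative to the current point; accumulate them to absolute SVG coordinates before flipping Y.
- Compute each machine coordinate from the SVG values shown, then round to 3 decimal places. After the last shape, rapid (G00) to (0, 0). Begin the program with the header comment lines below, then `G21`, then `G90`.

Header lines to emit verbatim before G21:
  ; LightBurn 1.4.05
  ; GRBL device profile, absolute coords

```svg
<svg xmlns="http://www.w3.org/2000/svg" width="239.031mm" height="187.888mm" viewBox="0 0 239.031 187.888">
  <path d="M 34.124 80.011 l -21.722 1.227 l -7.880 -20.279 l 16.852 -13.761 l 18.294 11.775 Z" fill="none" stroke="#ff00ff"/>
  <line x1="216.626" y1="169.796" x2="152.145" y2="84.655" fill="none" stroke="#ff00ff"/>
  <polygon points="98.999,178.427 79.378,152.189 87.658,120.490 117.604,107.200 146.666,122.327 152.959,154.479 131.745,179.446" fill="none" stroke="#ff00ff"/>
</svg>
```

viewBox `0 0 239.031 187.888` with mm width/height → 1 unit = 1 mm. Flip: y_m = 187.888 − y_svg.

**Shape 1** — `<path>` regular polygon, stroke `#ff00ff` → cut (S800, F992). Machine vertices: (34.124,107.877) → (12.402,106.650) → (4.522,126.929) → (21.374,140.690) → (39.668,128.915) → (34.124,107.877). Closed: final G1 returns to the first vertex.

**Shape 2** — `<line>` line segment, stroke `#ff00ff` → cut (S800, F992). Machine vertices: (216.626,18.092) → (152.145,103.233). Open path.

**Shape 3** — `<polygon>` regular polygon, stroke `#ff00ff` → cut (S800, F992). Machine vertices: (98.999,9.461) → (79.378,35.699) → (87.658,67.398) → (117.604,80.688) → (146.666,65.561) → (152.959,33.409) → (131.745,8.442) → (98.999,9.461). Closed: final G1 returns to the first vertex.

; LightBurn 1.4.05
; GRBL device profile, absolute coords
G21
G90
G00 X34.124 Y107.877
M3 S800
G1 X12.402 Y106.650 F992
G1 X4.522 Y126.929
G1 X21.374 Y140.690
G1 X39.668 Y128.915
G1 X34.124 Y107.877
G00 X216.626 Y18.092
M3 S800
G1 X152.145 Y103.233 F992
G00 X98.999 Y9.461
M3 S800
G1 X79.378 Y35.699 F992
G1 X87.658 Y67.398
G1 X117.604 Y80.688
G1 X146.666 Y65.561
G1 X152.959 Y33.409
G1 X131.745 Y8.442
G1 X98.999 Y9.461
M5
G00 X0.000 Y0.000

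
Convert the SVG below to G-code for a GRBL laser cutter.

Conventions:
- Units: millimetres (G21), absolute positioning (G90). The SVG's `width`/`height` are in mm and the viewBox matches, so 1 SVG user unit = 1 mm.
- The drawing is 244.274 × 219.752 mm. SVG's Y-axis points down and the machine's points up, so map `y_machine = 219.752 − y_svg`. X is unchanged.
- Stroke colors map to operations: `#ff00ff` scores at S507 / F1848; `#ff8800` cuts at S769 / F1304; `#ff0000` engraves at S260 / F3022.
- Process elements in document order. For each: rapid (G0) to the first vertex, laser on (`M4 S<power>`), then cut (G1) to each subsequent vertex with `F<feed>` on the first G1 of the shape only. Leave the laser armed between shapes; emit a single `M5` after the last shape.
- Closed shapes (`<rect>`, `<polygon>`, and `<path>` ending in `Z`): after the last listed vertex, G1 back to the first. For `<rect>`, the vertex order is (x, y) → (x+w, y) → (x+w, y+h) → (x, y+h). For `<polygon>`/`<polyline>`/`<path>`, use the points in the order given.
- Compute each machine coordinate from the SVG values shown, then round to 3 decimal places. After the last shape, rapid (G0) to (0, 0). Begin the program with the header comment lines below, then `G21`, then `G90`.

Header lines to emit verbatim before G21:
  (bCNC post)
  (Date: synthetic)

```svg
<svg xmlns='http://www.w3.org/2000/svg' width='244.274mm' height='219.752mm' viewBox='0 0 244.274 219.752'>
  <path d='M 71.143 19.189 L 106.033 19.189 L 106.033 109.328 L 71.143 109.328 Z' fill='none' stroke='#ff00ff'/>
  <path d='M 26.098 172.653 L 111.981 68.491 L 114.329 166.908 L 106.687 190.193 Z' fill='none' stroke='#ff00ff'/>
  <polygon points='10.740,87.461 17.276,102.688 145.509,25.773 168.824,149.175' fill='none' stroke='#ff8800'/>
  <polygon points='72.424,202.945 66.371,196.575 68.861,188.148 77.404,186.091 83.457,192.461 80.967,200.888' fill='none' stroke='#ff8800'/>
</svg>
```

viewBox `0 0 244.274 219.752` with mm width/height → 1 unit = 1 mm. Flip: y_m = 219.752 − y_svg.

**Shape 1** — `<path>` rectangle, stroke `#ff00ff` → score (S507, F1848). Machine vertices: (71.143,200.563) → (106.033,200.563) → (106.033,110.424) → (71.143,110.424) → (71.143,200.563). Closed: final G1 returns to the first vertex.

**Shape 2** — `<path>` closed polygon, stroke `#ff00ff` → score (S507, F1848). Machine vertices: (26.098,47.099) → (111.981,151.261) → (114.329,52.844) → (106.687,29.559) → (26.098,47.099). Closed: final G1 returns to the first vertex.

**Shape 3** — `<polygon>` closed polygon, stroke `#ff8800` → cut (S769, F1304). Machine vertices: (10.740,132.291) → (17.276,117.064) → (145.509,193.979) → (168.824,70.577) → (10.740,132.291). Closed: final G1 returns to the first vertex.

**Shape 4** — `<polygon>` regular polygon, stroke `#ff8800` → cut (S769, F1304). Machine vertices: (72.424,16.807) → (66.371,23.177) → (68.861,31.604) → (77.404,33.661) → (83.457,27.291) → (80.967,18.864) → (72.424,16.807). Closed: final G1 returns to the first vertex.

(bCNC post)
(Date: synthetic)
G21
G90
G0 X71.143 Y200.563
M4 S507
G1 X106.033 Y200.563 F1848
G1 X106.033 Y110.424
G1 X71.143 Y110.424
G1 X71.143 Y200.563
G0 X26.098 Y47.099
M4 S507
G1 X111.981 Y151.261 F1848
G1 X114.329 Y52.844
G1 X106.687 Y29.559
G1 X26.098 Y47.099
G0 X10.740 Y132.291
M4 S769
G1 X17.276 Y117.064 F1304
G1 X145.509 Y193.979
G1 X168.824 Y70.577
G1 X10.740 Y132.291
G0 X72.424 Y16.807
M4 S769
G1 X66.371 Y23.177 F1304
G1 X68.861 Y31.604
G1 X77.404 Y33.661
G1 X83.457 Y27.291
G1 X80.967 Y18.864
G1 X72.424 Y16.807
M5
G0 X0.000 Y0.000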